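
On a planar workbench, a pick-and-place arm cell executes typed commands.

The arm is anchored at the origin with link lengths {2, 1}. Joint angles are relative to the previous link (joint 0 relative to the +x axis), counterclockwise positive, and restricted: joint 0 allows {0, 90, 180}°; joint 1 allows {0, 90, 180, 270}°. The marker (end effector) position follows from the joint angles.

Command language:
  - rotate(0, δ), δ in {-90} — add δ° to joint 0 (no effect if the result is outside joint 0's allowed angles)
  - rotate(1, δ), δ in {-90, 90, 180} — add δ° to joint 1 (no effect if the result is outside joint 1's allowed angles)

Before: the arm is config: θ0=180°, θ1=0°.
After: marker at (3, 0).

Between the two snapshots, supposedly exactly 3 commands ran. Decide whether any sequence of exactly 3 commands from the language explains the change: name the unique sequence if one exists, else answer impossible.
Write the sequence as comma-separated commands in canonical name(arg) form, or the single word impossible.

start: config: θ0=180°, θ1=0°
t=1 rotate(0, -90) ⇒ config: θ0=90°, θ1=0°
t=2 rotate(0, -90) ⇒ config: θ0=0°, θ1=0°
t=3 rotate(0, -90) ⇒ config: θ0=0°, θ1=0°
all 64 alternatives checked — unique.

rotate(0, -90), rotate(0, -90), rotate(0, -90)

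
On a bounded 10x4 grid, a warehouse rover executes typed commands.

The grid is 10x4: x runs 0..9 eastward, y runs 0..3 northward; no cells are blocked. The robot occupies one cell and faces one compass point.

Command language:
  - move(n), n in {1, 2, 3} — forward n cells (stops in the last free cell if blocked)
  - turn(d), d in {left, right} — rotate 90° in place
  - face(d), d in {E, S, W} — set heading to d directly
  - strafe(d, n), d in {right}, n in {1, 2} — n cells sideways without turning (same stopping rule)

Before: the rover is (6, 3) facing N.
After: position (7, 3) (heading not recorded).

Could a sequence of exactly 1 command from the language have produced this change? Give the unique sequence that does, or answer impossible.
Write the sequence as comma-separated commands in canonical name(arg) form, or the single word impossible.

strafe(right, 1)

start: (6, 3) facing N
t=1 strafe(right, 1) ⇒ (7, 3) facing N
no rival 1-sequence matches.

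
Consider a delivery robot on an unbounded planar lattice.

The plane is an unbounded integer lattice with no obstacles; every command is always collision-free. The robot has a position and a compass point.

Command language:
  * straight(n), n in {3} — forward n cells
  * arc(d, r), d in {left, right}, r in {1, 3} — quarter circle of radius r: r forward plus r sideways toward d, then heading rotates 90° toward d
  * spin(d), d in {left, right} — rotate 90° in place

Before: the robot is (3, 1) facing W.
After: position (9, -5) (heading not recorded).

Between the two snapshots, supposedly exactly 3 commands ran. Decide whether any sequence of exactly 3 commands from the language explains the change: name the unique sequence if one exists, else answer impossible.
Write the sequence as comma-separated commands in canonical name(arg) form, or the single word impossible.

key: order matters: swapping spin(left) and arc(right, 3) lands elsewhere
t0: (3, 1) facing W
step 1 (spin(left)): (3, 1) facing S
step 2 (arc(left, 3)): (6, -2) facing E
step 3 (arc(right, 3)): (9, -5) facing S
no rival 3-sequence matches.

spin(left), arc(left, 3), arc(right, 3)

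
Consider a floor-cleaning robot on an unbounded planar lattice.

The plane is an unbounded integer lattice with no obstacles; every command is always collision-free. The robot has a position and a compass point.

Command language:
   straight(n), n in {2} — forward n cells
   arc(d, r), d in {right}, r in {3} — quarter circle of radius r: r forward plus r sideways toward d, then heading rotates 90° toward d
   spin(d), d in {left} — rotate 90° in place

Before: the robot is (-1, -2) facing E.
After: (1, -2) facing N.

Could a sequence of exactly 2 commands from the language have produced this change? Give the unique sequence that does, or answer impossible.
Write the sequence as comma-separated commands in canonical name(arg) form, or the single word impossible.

straight(2), spin(left)

key: position moved to (1,-2) AND the heading swung to N — translation plus rotation needed
initial: (-1, -2) facing E
step 1 (straight(2)): (1, -2) facing E
step 2 (spin(left)): (1, -2) facing N
no other 2-command option fits: unique.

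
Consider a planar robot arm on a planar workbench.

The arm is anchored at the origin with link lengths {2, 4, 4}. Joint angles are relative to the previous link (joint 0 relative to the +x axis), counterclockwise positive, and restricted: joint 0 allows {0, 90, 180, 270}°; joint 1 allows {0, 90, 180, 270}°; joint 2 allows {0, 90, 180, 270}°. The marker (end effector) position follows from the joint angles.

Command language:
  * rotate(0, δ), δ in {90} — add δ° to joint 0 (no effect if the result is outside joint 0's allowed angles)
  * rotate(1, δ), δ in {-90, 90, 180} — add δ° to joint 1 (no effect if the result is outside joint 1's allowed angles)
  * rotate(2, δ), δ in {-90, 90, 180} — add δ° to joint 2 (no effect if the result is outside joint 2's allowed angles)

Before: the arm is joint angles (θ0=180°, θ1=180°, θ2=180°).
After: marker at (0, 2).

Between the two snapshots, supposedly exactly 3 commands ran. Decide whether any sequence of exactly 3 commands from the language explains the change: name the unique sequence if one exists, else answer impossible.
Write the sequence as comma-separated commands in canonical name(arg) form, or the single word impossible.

start: joint angles (θ0=180°, θ1=180°, θ2=180°)
1. rotate(0, 90) → joint angles (θ0=270°, θ1=180°, θ2=180°)
2. rotate(0, 90) → joint angles (θ0=0°, θ1=180°, θ2=180°)
3. rotate(0, 90) → joint angles (θ0=90°, θ1=180°, θ2=180°)
no rival 3-sequence matches.

rotate(0, 90), rotate(0, 90), rotate(0, 90)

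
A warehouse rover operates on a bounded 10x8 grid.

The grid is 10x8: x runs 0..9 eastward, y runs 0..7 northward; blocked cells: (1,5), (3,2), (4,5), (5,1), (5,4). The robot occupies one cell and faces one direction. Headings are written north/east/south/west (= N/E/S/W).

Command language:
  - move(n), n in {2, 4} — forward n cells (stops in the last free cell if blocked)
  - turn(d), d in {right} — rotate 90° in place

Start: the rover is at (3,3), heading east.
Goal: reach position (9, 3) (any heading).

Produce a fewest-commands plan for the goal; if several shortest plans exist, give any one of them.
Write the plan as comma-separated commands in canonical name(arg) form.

move(2), move(4)

t0: at (3,3), heading east
1. move(2) → at (5,3), heading east
2. move(4) → at (9,3), heading east
minimal: 2 command(s), checked below 2.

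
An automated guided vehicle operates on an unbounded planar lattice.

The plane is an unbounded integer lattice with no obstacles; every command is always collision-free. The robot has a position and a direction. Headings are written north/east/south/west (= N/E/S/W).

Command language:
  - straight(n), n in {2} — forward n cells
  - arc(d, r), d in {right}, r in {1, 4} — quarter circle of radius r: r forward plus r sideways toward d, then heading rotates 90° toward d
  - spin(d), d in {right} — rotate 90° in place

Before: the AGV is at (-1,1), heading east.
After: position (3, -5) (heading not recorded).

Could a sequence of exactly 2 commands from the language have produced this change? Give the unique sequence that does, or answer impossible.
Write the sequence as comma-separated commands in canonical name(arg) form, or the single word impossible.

key: running straight(2) before arc(right, 4) would end elsewhere — order is forced
start: at (-1,1), heading east
t=1 arc(right, 4) ⇒ at (3,-3), heading south
t=2 straight(2) ⇒ at (3,-5), heading south
uniquely the one of 16 2-step routes that fits.

arc(right, 4), straight(2)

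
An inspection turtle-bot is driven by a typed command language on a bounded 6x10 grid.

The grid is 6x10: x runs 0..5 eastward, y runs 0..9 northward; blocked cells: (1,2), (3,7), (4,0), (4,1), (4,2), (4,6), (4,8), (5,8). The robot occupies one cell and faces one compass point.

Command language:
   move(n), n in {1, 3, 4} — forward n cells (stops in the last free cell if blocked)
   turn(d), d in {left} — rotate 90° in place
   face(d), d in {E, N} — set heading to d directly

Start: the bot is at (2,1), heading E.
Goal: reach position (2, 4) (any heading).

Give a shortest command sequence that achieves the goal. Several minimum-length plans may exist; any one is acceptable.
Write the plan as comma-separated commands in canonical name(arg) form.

face(N), move(3)

initial: at (2,1), heading E
1. face(N) → at (2,1), heading N
2. move(3) → at (2,4), heading N
nothing shorter than 2 reaches the goal.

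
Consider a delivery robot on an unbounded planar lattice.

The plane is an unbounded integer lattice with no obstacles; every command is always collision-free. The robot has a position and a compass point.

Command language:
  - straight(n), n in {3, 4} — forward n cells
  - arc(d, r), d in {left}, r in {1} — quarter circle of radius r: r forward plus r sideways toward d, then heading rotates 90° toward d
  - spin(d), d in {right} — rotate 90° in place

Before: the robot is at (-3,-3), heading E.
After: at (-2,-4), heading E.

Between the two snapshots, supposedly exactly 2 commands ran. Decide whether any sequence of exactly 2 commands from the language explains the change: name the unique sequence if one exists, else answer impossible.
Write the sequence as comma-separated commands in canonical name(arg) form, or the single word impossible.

key: still facing E at the end — net rotation zero over 2 steps
from: at (-3,-3), heading E
t=1 spin(right) ⇒ at (-3,-3), heading S
t=2 arc(left, 1) ⇒ at (-2,-4), heading E
no other 2-command option fits: unique.

spin(right), arc(left, 1)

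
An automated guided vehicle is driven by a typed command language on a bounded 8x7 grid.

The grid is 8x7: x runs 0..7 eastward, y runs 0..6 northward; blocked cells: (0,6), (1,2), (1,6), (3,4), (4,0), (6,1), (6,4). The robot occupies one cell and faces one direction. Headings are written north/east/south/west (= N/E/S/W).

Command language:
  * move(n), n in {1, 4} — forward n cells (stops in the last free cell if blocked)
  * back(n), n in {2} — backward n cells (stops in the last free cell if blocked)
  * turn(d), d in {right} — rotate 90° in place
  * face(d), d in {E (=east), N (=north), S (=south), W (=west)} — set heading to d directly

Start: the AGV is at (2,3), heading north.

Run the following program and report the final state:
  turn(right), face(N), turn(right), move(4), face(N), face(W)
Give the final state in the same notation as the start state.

from: at (2,3), heading north
[1] after turn(right): at (2,3), heading east
[2] after face(N): at (2,3), heading north
[3] after turn(right): at (2,3), heading east
[4] after move(4): at (6,3), heading east
[5] after face(N): at (6,3), heading north
[6] after face(W): at (6,3), heading west

at (6,3), heading west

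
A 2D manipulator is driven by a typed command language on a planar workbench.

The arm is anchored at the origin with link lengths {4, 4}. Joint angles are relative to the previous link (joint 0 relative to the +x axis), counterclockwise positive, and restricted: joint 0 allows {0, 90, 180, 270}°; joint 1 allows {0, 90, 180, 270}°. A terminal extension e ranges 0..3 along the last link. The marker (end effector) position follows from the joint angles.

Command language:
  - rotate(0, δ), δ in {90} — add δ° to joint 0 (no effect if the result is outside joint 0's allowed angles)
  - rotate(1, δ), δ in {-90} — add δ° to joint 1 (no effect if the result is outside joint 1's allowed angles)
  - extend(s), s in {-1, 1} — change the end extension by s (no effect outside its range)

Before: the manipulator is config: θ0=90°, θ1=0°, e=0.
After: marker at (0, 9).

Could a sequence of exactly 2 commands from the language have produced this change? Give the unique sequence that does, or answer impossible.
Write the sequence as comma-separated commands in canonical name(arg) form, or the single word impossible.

key: running extend(1) before extend(-1) would end elsewhere — order is forced
initial: config: θ0=90°, θ1=0°, e=0
t=1 extend(-1) ⇒ config: θ0=90°, θ1=0°, e=0
t=2 extend(1) ⇒ config: θ0=90°, θ1=0°, e=1
all 16 alternatives checked — unique.

extend(-1), extend(1)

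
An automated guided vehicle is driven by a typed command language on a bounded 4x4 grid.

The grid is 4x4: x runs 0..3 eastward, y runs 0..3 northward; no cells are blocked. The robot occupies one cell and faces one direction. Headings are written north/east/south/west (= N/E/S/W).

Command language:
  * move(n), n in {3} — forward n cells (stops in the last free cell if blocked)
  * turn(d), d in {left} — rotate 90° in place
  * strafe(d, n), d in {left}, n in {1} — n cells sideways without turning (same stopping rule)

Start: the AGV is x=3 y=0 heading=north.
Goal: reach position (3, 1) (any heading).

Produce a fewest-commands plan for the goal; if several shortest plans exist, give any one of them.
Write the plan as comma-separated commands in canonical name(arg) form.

from: x=3 y=0 heading=north
t=1 move(3) ⇒ x=3 y=3 heading=north
t=2 turn(left) ⇒ x=3 y=3 heading=west
t=3 strafe(left, 1) ⇒ x=3 y=2 heading=west
t=4 strafe(left, 1) ⇒ x=3 y=1 heading=west
no 3-step plan works, so 4 is optimal.

move(3), turn(left), strafe(left, 1), strafe(left, 1)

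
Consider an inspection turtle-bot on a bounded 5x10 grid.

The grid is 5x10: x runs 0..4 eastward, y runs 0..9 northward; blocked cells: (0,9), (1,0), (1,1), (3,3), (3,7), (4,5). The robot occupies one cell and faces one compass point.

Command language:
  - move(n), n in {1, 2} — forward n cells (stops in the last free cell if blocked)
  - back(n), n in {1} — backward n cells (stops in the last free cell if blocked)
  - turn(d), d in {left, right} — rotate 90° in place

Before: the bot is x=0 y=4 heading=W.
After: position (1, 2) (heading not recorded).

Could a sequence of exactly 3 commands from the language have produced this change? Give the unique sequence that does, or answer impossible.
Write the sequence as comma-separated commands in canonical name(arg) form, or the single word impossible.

back(1), turn(left), move(2)

key: running move(2) before back(1) would end elsewhere — order is forced
from: x=0 y=4 heading=W
step 1 (back(1)): x=1 y=4 heading=W
step 2 (turn(left)): x=1 y=4 heading=S
step 3 (move(2)): x=1 y=2 heading=S
all 125 alternatives checked — unique.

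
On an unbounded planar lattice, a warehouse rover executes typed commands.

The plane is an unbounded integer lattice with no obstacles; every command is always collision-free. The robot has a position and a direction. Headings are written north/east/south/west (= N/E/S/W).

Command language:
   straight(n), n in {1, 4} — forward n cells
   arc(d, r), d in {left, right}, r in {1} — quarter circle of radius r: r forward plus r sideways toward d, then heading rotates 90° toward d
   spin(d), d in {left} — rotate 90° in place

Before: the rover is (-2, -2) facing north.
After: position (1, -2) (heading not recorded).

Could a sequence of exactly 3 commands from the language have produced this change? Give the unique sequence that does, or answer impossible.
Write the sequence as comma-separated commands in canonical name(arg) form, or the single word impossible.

from: (-2, -2) facing north
[1] after arc(right, 1): (-1, -1) facing east
[2] after straight(1): (0, -1) facing east
[3] after arc(right, 1): (1, -2) facing south
all 125 alternatives checked — unique.

arc(right, 1), straight(1), arc(right, 1)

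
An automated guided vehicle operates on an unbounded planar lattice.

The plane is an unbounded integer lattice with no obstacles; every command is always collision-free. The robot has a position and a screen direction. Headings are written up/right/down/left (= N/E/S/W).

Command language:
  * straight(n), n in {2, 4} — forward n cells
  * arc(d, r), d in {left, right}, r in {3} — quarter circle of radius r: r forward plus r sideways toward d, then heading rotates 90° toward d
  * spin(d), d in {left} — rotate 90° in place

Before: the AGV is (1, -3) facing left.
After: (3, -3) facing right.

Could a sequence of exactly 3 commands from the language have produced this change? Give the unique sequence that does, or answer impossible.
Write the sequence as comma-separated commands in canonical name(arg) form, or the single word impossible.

key: cell and facing (now E) both changed — the 3 commands mix motion and turning
start: (1, -3) facing left
t=1 spin(left) ⇒ (1, -3) facing down
t=2 spin(left) ⇒ (1, -3) facing right
t=3 straight(2) ⇒ (3, -3) facing right
no rival 3-sequence matches.

spin(left), spin(left), straight(2)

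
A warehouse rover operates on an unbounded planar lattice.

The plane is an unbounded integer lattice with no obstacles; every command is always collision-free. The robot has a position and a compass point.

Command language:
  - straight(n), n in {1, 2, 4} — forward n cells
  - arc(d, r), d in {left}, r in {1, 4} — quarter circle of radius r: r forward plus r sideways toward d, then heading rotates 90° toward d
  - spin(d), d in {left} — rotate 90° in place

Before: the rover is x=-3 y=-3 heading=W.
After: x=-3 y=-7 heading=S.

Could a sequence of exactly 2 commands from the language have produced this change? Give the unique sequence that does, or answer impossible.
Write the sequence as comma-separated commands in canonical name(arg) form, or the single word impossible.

spin(left), straight(4)

key: order matters: swapping spin(left) and straight(4) lands elsewhere
initial: x=-3 y=-3 heading=W
1. spin(left) → x=-3 y=-3 heading=S
2. straight(4) → x=-3 y=-7 heading=S
no other 2-command option fits: unique.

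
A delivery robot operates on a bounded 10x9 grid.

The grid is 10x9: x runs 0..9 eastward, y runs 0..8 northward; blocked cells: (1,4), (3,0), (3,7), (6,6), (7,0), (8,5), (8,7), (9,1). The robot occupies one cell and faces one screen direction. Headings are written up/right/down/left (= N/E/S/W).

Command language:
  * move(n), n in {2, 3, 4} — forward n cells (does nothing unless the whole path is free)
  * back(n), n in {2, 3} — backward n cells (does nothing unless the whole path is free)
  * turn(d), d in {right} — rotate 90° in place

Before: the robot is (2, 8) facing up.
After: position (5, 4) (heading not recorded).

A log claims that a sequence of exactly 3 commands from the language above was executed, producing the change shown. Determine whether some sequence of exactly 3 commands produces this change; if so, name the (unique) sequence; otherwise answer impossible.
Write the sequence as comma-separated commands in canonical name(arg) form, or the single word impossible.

impossible

checked all 3-command options: none fits.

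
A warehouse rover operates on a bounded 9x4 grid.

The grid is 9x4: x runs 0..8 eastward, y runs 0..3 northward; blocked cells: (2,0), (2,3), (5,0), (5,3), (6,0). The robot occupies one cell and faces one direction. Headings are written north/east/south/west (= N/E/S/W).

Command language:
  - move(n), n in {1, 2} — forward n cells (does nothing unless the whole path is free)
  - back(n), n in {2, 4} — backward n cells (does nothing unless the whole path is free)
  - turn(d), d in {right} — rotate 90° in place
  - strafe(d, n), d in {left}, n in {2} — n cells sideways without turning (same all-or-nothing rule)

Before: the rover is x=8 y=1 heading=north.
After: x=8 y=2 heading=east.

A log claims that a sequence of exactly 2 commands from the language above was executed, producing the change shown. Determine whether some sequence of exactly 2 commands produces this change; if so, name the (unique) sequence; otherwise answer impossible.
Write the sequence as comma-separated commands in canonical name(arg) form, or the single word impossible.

key: order matters: swapping move(1) and turn(right) lands elsewhere
from: x=8 y=1 heading=north
1. move(1) → x=8 y=2 heading=north
2. turn(right) → x=8 y=2 heading=east
uniquely the one of 36 2-step routes that fits.

move(1), turn(right)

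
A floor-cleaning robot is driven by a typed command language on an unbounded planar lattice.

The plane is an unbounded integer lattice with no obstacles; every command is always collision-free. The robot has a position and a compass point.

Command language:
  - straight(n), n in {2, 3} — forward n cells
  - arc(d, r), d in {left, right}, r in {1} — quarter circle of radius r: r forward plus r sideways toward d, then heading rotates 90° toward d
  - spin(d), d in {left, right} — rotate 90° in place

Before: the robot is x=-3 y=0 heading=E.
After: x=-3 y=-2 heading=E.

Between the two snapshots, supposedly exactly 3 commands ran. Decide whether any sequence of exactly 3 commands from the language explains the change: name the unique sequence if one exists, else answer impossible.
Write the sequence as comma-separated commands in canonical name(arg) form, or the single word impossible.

key: still facing E at the end — net rotation zero over 3 steps
t0: x=-3 y=0 heading=E
step 1 (spin(right)): x=-3 y=0 heading=S
step 2 (straight(2)): x=-3 y=-2 heading=S
step 3 (spin(left)): x=-3 y=-2 heading=E
no other 3-command option fits: unique.

spin(right), straight(2), spin(left)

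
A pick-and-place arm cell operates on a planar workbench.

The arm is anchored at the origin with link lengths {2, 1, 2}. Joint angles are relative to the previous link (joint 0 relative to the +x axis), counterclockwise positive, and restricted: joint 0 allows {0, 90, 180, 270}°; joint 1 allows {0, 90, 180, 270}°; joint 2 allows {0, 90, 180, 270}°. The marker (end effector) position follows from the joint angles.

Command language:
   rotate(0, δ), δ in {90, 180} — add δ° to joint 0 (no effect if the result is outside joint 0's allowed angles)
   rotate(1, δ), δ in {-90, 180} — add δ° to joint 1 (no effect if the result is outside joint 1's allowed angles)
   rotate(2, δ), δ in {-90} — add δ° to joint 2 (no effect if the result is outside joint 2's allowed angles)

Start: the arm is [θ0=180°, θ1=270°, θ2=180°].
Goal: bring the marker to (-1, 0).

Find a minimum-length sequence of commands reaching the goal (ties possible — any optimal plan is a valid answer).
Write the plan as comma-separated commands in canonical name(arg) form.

rotate(1, 180), rotate(1, -90)

begin: [θ0=180°, θ1=270°, θ2=180°]
step 1 (rotate(1, 180)): [θ0=180°, θ1=90°, θ2=180°]
step 2 (rotate(1, -90)): [θ0=180°, θ1=0°, θ2=180°]
minimal: 2 command(s), checked below 2.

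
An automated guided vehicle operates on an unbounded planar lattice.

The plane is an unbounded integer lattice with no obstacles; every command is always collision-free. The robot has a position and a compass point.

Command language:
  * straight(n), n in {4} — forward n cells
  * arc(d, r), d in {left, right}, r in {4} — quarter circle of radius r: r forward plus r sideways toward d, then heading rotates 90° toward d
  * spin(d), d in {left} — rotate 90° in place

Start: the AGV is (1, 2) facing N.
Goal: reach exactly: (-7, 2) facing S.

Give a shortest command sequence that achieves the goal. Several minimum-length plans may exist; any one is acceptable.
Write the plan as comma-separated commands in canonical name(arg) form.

arc(left, 4), arc(left, 4)

begin: (1, 2) facing N
1. arc(left, 4) → (-3, 6) facing W
2. arc(left, 4) → (-7, 2) facing S
minimal: 2 command(s), checked below 2.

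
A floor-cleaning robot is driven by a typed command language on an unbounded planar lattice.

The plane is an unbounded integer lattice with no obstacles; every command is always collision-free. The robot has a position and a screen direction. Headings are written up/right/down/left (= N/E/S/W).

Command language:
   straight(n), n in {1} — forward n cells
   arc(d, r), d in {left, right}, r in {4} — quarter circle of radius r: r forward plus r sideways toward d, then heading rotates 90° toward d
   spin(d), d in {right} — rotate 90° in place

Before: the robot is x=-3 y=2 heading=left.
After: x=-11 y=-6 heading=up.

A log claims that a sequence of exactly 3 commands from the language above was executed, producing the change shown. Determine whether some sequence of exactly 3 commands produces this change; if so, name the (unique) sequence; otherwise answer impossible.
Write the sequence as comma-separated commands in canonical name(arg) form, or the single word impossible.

arc(left, 4), arc(right, 4), spin(right)

key: cell and facing (now N) both changed — the 3 commands mix motion and turning
from: x=-3 y=2 heading=left
step 1 (arc(left, 4)): x=-7 y=-2 heading=down
step 2 (arc(right, 4)): x=-11 y=-6 heading=left
step 3 (spin(right)): x=-11 y=-6 heading=up
all 64 alternatives checked — unique.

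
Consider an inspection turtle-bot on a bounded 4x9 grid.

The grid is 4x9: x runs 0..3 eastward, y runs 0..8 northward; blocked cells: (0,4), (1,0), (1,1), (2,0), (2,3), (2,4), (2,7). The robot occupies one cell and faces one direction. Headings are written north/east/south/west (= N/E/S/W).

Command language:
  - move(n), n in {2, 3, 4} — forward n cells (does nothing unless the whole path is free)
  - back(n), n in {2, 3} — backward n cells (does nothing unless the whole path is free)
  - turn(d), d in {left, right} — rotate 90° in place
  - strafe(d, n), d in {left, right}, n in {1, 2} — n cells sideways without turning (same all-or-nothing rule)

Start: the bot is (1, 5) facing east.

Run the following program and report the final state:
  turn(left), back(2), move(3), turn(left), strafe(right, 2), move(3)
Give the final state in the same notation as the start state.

from: (1, 5) facing east
1. turn(left) → (1, 5) facing north
2. back(2) → (1, 3) facing north
3. move(3) → (1, 6) facing north
4. turn(left) → (1, 6) facing west
5. strafe(right, 2) → (1, 8) facing west
6. move(3) → (1, 8) facing west

(1, 8) facing west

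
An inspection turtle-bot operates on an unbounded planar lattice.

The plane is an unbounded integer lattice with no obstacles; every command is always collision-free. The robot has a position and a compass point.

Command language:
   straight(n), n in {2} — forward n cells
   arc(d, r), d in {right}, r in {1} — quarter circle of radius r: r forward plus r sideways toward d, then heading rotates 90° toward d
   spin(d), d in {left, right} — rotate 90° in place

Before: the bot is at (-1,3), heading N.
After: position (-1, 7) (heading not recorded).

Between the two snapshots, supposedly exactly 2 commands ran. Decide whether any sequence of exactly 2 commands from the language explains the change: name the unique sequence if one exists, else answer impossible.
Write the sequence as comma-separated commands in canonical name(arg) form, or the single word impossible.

straight(2), straight(2)

begin: at (-1,3), heading N
[1] after straight(2): at (-1,5), heading N
[2] after straight(2): at (-1,7), heading N
uniquely the one of 16 2-step routes that fits.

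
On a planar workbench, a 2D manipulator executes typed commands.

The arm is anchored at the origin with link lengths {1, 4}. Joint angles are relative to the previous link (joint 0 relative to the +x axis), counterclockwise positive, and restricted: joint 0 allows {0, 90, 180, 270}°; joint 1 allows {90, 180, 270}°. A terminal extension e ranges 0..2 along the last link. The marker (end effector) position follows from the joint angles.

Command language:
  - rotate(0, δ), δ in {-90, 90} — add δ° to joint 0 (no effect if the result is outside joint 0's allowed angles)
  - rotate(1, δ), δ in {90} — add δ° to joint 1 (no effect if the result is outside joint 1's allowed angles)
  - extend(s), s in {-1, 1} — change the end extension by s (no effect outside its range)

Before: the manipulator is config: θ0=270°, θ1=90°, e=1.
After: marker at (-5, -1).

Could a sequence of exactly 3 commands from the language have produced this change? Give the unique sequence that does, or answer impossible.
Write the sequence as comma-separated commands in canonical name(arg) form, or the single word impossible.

rotate(1, 90), rotate(1, 90), rotate(1, 90)

t0: config: θ0=270°, θ1=90°, e=1
[1] after rotate(1, 90): config: θ0=270°, θ1=180°, e=1
[2] after rotate(1, 90): config: θ0=270°, θ1=270°, e=1
[3] after rotate(1, 90): config: θ0=270°, θ1=270°, e=1
no other 3-command option fits: unique.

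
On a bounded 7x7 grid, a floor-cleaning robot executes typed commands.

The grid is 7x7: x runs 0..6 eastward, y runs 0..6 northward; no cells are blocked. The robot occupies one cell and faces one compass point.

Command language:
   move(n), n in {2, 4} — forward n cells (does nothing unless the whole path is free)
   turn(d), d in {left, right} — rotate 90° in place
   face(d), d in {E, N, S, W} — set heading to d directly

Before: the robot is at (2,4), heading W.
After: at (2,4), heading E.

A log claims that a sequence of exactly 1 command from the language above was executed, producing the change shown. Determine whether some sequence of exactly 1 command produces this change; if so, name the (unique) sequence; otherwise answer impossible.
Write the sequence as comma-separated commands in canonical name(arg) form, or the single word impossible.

face(E)

key: parked at (2,4) the whole time — nothing moves the robot
start: at (2,4), heading W
[1] after face(E): at (2,4), heading E
all 8 alternatives checked — unique.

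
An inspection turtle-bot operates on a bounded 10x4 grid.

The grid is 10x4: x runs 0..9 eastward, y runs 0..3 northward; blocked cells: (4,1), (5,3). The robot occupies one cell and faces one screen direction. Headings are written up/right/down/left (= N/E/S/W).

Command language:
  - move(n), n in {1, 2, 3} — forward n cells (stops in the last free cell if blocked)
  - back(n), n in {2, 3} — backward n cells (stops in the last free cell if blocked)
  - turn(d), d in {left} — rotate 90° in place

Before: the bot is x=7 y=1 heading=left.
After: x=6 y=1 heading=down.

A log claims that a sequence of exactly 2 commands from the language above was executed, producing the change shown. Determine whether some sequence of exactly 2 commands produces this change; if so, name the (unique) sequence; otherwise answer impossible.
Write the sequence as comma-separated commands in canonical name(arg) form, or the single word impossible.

move(1), turn(left)

key: position moved to (6,1) AND the heading swung to S — translation plus rotation needed
start: x=7 y=1 heading=left
step 1 (move(1)): x=6 y=1 heading=left
step 2 (turn(left)): x=6 y=1 heading=down
no other 2-command option fits: unique.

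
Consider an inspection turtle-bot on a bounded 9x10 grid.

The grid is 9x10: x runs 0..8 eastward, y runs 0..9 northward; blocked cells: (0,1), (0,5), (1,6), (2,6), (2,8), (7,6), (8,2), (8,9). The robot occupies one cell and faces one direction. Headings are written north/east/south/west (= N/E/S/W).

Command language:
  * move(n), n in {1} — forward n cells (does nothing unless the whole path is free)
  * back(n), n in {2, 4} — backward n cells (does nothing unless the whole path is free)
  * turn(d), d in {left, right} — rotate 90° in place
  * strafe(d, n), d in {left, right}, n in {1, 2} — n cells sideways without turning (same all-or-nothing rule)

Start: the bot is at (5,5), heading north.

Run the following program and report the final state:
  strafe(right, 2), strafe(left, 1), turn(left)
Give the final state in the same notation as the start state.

from: at (5,5), heading north
[1] after strafe(right, 2): at (7,5), heading north
[2] after strafe(left, 1): at (6,5), heading north
[3] after turn(left): at (6,5), heading west

at (6,5), heading west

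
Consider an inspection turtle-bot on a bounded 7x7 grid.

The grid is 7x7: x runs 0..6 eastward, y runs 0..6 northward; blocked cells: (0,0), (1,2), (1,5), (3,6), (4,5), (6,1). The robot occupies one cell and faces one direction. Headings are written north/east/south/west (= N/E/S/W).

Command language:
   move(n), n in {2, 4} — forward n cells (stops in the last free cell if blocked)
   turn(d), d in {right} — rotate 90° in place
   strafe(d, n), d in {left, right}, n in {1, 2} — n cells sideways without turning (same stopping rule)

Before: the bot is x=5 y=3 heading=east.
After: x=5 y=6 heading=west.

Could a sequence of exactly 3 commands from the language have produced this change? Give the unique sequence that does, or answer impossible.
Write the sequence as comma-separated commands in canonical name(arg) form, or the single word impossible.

impossible

all 343 sequences checked — none match.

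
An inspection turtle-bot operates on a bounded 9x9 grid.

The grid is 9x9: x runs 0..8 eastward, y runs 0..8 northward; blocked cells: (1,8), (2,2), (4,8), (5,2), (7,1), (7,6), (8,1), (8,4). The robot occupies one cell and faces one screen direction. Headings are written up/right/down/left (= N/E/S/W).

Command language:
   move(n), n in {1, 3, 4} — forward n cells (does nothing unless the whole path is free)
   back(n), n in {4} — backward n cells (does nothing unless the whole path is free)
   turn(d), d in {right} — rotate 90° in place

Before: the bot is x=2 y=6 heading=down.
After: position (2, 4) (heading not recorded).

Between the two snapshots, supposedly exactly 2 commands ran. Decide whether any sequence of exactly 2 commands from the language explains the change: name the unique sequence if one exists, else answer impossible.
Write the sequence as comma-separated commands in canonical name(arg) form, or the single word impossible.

initial: x=2 y=6 heading=down
step 1 (move(1)): x=2 y=5 heading=down
step 2 (move(1)): x=2 y=4 heading=down
no other 2-command option fits: unique.

move(1), move(1)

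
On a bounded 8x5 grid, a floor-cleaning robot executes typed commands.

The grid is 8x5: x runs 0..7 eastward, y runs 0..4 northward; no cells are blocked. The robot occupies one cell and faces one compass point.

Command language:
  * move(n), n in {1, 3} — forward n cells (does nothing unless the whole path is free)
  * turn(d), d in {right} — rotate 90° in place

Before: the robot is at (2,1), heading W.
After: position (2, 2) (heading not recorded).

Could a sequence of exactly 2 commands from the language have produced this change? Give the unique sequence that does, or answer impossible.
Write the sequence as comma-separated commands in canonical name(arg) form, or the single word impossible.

key: order matters: swapping turn(right) and move(1) lands elsewhere
start: at (2,1), heading W
t=1 turn(right) ⇒ at (2,1), heading N
t=2 move(1) ⇒ at (2,2), heading N
no rival 2-sequence matches.

turn(right), move(1)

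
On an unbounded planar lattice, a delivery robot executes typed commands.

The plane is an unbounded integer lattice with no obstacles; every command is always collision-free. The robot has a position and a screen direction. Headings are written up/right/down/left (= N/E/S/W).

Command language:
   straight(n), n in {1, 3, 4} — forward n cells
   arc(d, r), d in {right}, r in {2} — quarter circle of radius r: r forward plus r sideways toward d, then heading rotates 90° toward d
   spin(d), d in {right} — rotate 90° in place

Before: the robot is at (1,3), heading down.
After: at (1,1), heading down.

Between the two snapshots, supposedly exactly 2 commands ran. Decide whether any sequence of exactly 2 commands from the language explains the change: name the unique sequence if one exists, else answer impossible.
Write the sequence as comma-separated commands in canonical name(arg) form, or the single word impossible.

straight(1), straight(1)

key: still facing S at the end — nothing in the sequence rotates
t0: at (1,3), heading down
1. straight(1) → at (1,2), heading down
2. straight(1) → at (1,1), heading down
no other 2-command option fits: unique.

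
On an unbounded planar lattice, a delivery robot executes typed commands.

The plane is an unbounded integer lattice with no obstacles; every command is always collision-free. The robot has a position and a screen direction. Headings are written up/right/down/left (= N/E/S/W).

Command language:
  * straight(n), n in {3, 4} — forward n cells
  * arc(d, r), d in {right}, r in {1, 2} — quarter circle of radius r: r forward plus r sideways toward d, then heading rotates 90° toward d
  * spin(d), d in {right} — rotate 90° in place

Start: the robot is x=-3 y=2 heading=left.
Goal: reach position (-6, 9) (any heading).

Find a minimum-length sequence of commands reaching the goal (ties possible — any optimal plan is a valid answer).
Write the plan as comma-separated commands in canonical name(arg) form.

straight(3), arc(right, 2), straight(3), arc(right, 2)

t0: x=-3 y=2 heading=left
t=1 straight(3) ⇒ x=-6 y=2 heading=left
t=2 arc(right, 2) ⇒ x=-8 y=4 heading=up
t=3 straight(3) ⇒ x=-8 y=7 heading=up
t=4 arc(right, 2) ⇒ x=-6 y=9 heading=right
shorter routes all fall short; 4 is best.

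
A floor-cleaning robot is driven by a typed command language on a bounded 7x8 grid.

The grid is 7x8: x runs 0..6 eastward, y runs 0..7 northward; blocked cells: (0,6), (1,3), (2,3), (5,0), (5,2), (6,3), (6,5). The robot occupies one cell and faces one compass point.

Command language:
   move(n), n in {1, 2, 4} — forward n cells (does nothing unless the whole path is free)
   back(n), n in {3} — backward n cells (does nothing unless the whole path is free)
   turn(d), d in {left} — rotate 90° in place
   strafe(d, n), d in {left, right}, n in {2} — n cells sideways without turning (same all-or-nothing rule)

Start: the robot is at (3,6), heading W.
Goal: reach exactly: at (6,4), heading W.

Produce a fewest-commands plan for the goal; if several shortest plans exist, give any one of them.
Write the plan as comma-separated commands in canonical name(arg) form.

begin: at (3,6), heading W
1. strafe(left, 2) → at (3,4), heading W
2. back(3) → at (6,4), heading W
no 1-step plan works, so 2 is optimal.

strafe(left, 2), back(3)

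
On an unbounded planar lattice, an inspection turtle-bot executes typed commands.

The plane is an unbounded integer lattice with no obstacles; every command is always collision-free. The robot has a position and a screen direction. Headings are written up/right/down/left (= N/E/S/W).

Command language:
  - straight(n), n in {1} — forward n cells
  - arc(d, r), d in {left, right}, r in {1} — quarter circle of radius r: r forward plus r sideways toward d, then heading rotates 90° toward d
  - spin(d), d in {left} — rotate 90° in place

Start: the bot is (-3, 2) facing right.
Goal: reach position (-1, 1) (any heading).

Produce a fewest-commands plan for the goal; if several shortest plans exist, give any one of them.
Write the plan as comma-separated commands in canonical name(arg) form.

initial: (-3, 2) facing right
1. straight(1) → (-2, 2) facing right
2. arc(right, 1) → (-1, 1) facing down
no 1-step plan works, so 2 is optimal.

straight(1), arc(right, 1)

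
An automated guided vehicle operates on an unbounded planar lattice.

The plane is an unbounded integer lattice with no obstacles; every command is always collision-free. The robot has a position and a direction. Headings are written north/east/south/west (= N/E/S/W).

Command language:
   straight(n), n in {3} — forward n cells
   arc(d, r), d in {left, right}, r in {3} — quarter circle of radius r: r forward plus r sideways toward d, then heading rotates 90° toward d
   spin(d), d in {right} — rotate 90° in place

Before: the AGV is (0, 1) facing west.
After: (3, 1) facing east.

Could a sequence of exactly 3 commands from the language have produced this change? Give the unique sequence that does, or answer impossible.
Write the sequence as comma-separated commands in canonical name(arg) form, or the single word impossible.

spin(right), spin(right), straight(3)

key: position moved to (3,1) AND the heading swung to E — translation plus rotation needed
begin: (0, 1) facing west
[1] after spin(right): (0, 1) facing north
[2] after spin(right): (0, 1) facing east
[3] after straight(3): (3, 1) facing east
no rival 3-sequence matches.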